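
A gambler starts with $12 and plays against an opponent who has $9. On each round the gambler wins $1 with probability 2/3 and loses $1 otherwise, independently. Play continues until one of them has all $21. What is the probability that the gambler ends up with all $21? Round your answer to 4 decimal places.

Let r = q/p = (1/3)/(2/3) = 1/2. The recurrence P(i) = p·P(i+1) + q·P(i−1) with P(0)=0, P(21)=1 gives P(i) = (1 − r^i)/(1 − r^21).
P(12) = (1 − (1/2)^12) / (1 − (1/2)^21) = 299520/299593 ≈ 0.9998.

0.9998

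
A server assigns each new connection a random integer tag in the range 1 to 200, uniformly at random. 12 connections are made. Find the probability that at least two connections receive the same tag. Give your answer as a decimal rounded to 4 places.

0.2857

It's easier to compute the probability that all 12 are distinct.
P(all distinct) = 200/200 · 199/200 · ··· · 189/200 ≈ 0.7143.
So the probability of at least one match is 1 − 0.7143 = 0.2857.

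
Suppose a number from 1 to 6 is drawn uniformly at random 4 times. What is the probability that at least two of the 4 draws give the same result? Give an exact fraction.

13/18

P(all 4 different) = 6/6 · 5/6 · ··· · 3/6 = 5/18.
P(at least two equal) = 1 − 5/18 = 13/18.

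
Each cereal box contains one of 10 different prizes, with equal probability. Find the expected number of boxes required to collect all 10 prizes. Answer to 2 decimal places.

29.29

After i distinct types are collected, each trial gives a new one with probability (10−i)/10, so the expected wait for the next new type is 10/(10−i).
E = 10/10 + 10/9 + 10/8 + 10/7 + 10/6 + 10/5 + 10/4 + 10/3 + 10/2 + 10/1 = 7381/252 ≈ 29.29.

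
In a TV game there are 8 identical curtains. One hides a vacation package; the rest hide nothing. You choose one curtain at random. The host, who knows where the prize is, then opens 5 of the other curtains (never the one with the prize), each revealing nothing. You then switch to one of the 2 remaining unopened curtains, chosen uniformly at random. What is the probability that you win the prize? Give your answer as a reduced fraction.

7/16

Your original curtain holds the prize with probability 1/8, so the other 7 collectively hold it with probability 7/8.
The host can always find 5 empty curtains to open, so the reveals don't change that 7/8; it is now spread over the 2 remaining unopened curtains.
P(win by switching) = (7/8) · (1/2) = 7/16.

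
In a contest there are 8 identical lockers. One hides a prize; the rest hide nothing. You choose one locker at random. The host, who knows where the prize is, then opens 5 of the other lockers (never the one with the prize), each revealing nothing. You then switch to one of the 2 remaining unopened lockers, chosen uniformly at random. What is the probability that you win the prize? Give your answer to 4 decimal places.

0.4375

Your original locker holds the prize with probability 1/8, so the other 7 collectively hold it with probability 7/8.
The host can always find 5 empty lockers to open, so the reveals don't change that 7/8; it is now spread over the 2 remaining unopened lockers.
P(win by switching) = (7/8) · (1/2) = 7/16 ≈ 0.4375.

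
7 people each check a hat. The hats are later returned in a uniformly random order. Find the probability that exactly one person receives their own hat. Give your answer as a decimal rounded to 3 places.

0.368

Choose which one is fixed: C(7,1) = 7 ways.
The remaining 6 must have no fixed point: D(6) = 265.
P = 7·265/5040 = 53/144 ≈ 0.368.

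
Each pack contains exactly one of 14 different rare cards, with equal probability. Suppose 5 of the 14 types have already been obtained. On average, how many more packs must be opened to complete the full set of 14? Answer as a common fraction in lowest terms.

Starting from 5 distinct types, each trial gives a new one with probability (14−i)/14 when i types are held, so the wait for the next new type is 14/(14−i).
E = 14/9 + 14/8 + 14/7 + 14/6 + 14/5 + 14/4 + 14/3 + 14/2 + 14/1 = 7129/180.

7129/180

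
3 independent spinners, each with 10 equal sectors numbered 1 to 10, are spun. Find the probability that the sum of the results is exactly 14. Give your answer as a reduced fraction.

69/1000

There are 10^3 = 1000 equally likely outcomes.
The number of ordered 3-tuples from {1,…,10} summing to 14 is 69.
P(sum = 14) = 69/1000.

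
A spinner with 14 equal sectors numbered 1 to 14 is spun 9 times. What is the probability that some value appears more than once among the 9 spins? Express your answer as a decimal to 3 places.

0.965

P(all 9 different) = 14/14 · 13/14 · ··· · 6/14 ≈ 0.035.
P(at least two equal) = 1 − 0.035 = 0.965.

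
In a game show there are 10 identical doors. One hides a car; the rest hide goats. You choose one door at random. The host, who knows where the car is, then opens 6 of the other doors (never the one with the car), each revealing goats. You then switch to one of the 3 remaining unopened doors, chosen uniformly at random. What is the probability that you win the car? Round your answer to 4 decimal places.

Your original door holds the car with probability 1/10, so the other 9 collectively hold it with probability 9/10.
The host can always find 6 empty doors to open, so the reveals don't change that 9/10; it is now spread over the 3 remaining unopened doors.
P(win by switching) = (9/10) · (1/3) = 3/10 ≈ 0.3000.

0.3000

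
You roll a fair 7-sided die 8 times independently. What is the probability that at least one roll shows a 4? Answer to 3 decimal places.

P(no roll shows a 4) = (6/7)^8 ≈ 0.291.
P(at least one) = 1 − 0.291 = 0.709.

0.709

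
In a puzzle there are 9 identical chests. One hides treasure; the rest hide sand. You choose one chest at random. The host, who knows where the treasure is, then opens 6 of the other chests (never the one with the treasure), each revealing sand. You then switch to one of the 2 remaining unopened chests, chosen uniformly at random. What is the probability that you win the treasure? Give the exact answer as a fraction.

Your original chest holds the treasure with probability 1/9, so the other 8 collectively hold it with probability 8/9.
The host can always find 6 empty chests to open, so the reveals don't change that 8/9; it is now spread over the 2 remaining unopened chests.
P(win by switching) = (8/9) · (1/2) = 4/9.

4/9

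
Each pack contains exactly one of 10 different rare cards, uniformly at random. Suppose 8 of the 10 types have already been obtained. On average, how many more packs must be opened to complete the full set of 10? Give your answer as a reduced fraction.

Starting from 8 distinct types, each trial gives a new one with probability (10−i)/10 when i types are held, so the wait for the next new type is 10/(10−i).
E = 10/2 + 10/1 = 15.

15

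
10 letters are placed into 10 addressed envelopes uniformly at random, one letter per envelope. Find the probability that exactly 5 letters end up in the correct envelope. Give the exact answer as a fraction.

Choose which 5 of the 10 are fixed: C(10,5) = 252 ways.
The remaining 5 must have no fixed point: D(5) = 44.
P = 252·44/3628800 = 11/3600.

11/3600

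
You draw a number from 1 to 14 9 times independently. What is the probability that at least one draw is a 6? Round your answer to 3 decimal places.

0.487

P(no draw is a 6) = (13/14)^9 ≈ 0.513.
P(at least one) = 1 − 0.513 = 0.487.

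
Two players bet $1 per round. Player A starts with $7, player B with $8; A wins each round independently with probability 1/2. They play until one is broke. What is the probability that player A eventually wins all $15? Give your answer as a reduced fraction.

7/15

With a fair step, P(i) = ½P(i−1) + ½P(i+1) with P(0)=0, P(15)=1 has the linear solution P(i) = i/15.
P(7) = 7/15.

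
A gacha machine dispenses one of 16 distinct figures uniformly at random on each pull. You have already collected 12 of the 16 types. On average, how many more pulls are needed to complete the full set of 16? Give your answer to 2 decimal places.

Starting from 12 distinct types, each trial gives a new one with probability (16−i)/16 when i types are held, so the wait for the next new type is 16/(16−i).
E = 16/4 + 16/3 + 16/2 + 16/1 = 100/3 ≈ 33.33.

33.33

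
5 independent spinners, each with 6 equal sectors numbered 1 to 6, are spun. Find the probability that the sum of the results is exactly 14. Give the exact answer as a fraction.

5/72

There are 6^5 = 7776 equally likely outcomes.
The number of ordered 5-tuples from {1,…,6} summing to 14 is 540.
P(sum = 14) = 540/7776 = 5/72.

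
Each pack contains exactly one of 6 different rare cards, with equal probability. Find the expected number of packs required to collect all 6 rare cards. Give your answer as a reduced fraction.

147/10

After i distinct types are collected, each trial gives a new one with probability (6−i)/6, so the expected wait for the next new type is 6/(6−i).
E = 6/6 + 6/5 + 6/4 + 6/3 + 6/2 + 6/1 = 147/10.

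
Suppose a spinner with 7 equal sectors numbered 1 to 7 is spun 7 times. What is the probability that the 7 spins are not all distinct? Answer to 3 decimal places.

0.994

P(all 7 different) = 7/7 · 6/7 · ··· · 1/7 ≈ 0.006.
P(at least two equal) = 1 − 0.006 = 0.994.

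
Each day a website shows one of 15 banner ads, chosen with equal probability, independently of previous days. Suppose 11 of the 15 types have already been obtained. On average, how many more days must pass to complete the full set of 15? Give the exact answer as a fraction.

125/4

Starting from 11 distinct types, each trial gives a new one with probability (15−i)/15 when i types are held, so the wait for the next new type is 15/(15−i).
E = 15/4 + 15/3 + 15/2 + 15/1 = 125/4.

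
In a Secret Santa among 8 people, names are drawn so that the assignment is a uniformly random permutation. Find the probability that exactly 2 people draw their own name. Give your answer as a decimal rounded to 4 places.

Choose which 2 of the 8 are fixed: C(8,2) = 28 ways.
The remaining 6 must have no fixed point: D(6) = 265.
P = 28·265/40320 = 53/288 ≈ 0.1840.

0.1840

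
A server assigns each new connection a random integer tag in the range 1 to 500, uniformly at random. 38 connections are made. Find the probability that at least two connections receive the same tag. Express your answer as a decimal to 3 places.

0.764

It's easier to compute the probability that all 38 are distinct.
P(all distinct) = 500/500 · 499/500 · ··· · 463/500 ≈ 0.236.
So the probability of at least one match is 1 − 0.236 = 0.764.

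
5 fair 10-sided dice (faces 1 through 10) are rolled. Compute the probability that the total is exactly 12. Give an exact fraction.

33/10000

There are 10^5 = 100000 equally likely outcomes.
The number of ordered 5-tuples from {1,…,10} summing to 12 is 330.
P(sum = 12) = 330/100000 = 33/10000.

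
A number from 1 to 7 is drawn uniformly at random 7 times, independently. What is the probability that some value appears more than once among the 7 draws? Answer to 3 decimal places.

0.994

P(all 7 different) = 7/7 · 6/7 · ··· · 1/7 ≈ 0.006.
P(at least two equal) = 1 − 0.006 = 0.994.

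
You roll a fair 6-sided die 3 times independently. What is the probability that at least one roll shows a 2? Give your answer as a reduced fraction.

91/216

P(no roll shows a 2) = (5/6)^3 = 125/216.
P(at least one) = 1 − 125/216 = 91/216.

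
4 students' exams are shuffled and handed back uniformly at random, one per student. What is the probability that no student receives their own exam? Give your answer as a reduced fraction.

3/8

This is the derangement probability: permutations of 4 with no fixed point.
D(4) = 4! · (1 − 1/1! + 1/2! − ··· + (−1)^4/4!) = 9.
P = 9/24 = 3/8.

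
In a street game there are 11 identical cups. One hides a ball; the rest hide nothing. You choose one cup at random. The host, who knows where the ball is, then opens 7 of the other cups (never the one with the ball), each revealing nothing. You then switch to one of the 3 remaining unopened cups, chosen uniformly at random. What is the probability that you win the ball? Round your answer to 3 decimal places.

Your original cup holds the ball with probability 1/11, so the other 10 collectively hold it with probability 10/11.
The host can always find 7 empty cups to open, so the reveals don't change that 10/11; it is now spread over the 3 remaining unopened cups.
P(win by switching) = (10/11) · (1/3) = 10/33 ≈ 0.303.

0.303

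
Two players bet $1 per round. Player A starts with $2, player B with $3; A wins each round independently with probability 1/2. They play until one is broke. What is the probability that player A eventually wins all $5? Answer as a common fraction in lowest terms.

2/5

With a fair step, P(i) = ½P(i−1) + ½P(i+1) with P(0)=0, P(5)=1 has the linear solution P(i) = i/5.
P(2) = 2/5.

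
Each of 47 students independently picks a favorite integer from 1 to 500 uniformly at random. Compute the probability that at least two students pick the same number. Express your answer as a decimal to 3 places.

0.893

It's easier to compute the probability that all 47 are distinct.
P(all distinct) = 500/500 · 499/500 · ··· · 454/500 ≈ 0.107.
So the probability of at least one match is 1 − 0.107 = 0.893.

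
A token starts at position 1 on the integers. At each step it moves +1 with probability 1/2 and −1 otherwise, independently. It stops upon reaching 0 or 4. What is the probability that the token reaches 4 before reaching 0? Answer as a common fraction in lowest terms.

1/4

With a fair step, P(i) = ½P(i−1) + ½P(i+1) with P(0)=0, P(4)=1 has the linear solution P(i) = i/4.
P(1) = 1/4.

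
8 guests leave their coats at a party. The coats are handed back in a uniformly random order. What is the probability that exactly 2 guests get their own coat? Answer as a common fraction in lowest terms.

Choose which 2 of the 8 are fixed: C(8,2) = 28 ways.
The remaining 6 must have no fixed point: D(6) = 265.
P = 28·265/40320 = 53/288.

53/288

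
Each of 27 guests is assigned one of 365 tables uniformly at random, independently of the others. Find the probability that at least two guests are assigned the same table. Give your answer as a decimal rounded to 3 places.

It's easier to compute the probability that all 27 are distinct.
P(all distinct) = 365/365 · 364/365 · ··· · 339/365 ≈ 0.373.
So the probability of at least one match is 1 − 0.373 = 0.627.

0.627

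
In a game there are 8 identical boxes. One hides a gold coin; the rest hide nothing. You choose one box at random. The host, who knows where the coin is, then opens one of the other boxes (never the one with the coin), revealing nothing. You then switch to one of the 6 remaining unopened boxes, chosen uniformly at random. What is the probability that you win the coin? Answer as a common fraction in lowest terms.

7/48

Your original box holds the coin with probability 1/8, so the other 7 collectively hold it with probability 7/8.
The host can always find an empty box to open, so this doesn't change that 7/8; it is now spread over the 6 remaining unopened boxes.
P(win by switching) = (7/8) · (1/6) = 7/48.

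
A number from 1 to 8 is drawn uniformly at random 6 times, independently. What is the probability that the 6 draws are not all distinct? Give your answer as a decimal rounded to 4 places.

0.9231

P(all 6 different) = 8/8 · 7/8 · ··· · 3/8 ≈ 0.0769.
P(at least two equal) = 1 − 0.0769 = 0.9231.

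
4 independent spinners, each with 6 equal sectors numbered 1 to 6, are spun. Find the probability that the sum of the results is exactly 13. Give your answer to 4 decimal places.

There are 6^4 = 1296 equally likely outcomes.
The number of ordered 4-tuples from {1,…,6} summing to 13 is 140.
P(sum = 13) = 140/1296 = 35/324 ≈ 0.1080.

0.1080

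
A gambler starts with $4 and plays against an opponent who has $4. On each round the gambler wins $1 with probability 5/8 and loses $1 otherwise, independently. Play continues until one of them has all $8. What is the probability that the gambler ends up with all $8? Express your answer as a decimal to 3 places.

Let r = q/p = (3/8)/(5/8) = 3/5. The recurrence P(i) = p·P(i+1) + q·P(i−1) with P(0)=0, P(8)=1 gives P(i) = (1 − r^i)/(1 − r^8).
P(4) = (1 − (3/5)^4) / (1 − (3/5)^8) = 625/706 ≈ 0.885.

0.885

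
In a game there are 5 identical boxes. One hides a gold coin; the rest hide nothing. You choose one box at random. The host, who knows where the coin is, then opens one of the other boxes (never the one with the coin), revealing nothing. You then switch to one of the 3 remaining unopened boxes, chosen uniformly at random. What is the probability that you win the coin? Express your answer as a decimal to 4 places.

Your original box holds the coin with probability 1/5, so the other 4 collectively hold it with probability 4/5.
The host can always find an empty box to open, so this doesn't change that 4/5; it is now spread over the 3 remaining unopened boxes.
P(win by switching) = (4/5) · (1/3) = 4/15 ≈ 0.2667.

0.2667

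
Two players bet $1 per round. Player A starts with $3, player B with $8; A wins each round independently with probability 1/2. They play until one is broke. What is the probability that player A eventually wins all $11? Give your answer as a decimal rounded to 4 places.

0.2727

With a fair step, P(i) = ½P(i−1) + ½P(i+1) with P(0)=0, P(11)=1 has the linear solution P(i) = i/11.
P(3) = 3/11 ≈ 0.2727.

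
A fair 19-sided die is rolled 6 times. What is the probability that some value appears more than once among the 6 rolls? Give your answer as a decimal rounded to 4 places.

0.5848

P(all 6 different) = 19/19 · 18/19 · ··· · 14/19 ≈ 0.4152.
P(at least two equal) = 1 − 0.4152 = 0.5848.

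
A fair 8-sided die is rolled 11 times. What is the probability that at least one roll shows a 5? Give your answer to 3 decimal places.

0.770

P(no roll shows a 5) = (7/8)^11 ≈ 0.230.
P(at least one) = 1 − 0.230 = 0.770.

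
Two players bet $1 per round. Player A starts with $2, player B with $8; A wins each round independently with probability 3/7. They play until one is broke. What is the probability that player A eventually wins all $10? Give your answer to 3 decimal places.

0.046

Let r = q/p = (4/7)/(3/7) = 4/3. The recurrence P(i) = p·P(i+1) + q·P(i−1) with P(0)=0, P(10)=1 gives P(i) = (1 − r^i)/(1 − r^10).
P(2) = (1 − (4/3)^2) / (1 − (4/3)^10) = 6561/141361 ≈ 0.046.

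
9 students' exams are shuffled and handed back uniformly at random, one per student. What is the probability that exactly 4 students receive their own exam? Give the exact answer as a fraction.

11/720

Choose which 4 of the 9 are fixed: C(9,4) = 126 ways.
The remaining 5 must have no fixed point: D(5) = 44.
P = 126·44/362880 = 11/720.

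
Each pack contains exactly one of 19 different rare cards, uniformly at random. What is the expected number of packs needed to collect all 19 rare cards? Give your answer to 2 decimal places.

67.41

After i distinct types are collected, each trial gives a new one with probability (19−i)/19, so the expected wait for the next new type is 19/(19−i).
E = 19/19 + 19/18 + 19/17 + 19/16 + 19/15 + 19/14 + 19/13 + 19/12 + 19/11 + 19/10 + 19/9 + 19/8 + 19/7 + 19/6 + 19/5 + 19/4 + 19/3 + 19/2 + 19/1 = 275295799/4084080 ≈ 67.41.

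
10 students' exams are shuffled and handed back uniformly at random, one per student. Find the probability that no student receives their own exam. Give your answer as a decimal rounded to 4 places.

0.3679

This is the derangement probability: permutations of 10 with no fixed point.
D(10) = 10! · (1 − 1/1! + 1/2! − ··· + (−1)^10/10!) = 1334961.
P = 1334961/3628800 = 16481/44800 ≈ 0.3679.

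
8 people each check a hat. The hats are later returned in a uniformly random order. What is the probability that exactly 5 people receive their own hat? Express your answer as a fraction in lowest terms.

Choose which 5 of the 8 are fixed: C(8,5) = 56 ways.
The remaining 3 must have no fixed point: D(3) = 2.
P = 56·2/40320 = 1/360.

1/360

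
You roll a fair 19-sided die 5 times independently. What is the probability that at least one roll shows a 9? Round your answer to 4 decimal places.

P(no roll shows a 9) = (18/19)^5 ≈ 0.7631.
P(at least one) = 1 − 0.7631 = 0.2369.

0.2369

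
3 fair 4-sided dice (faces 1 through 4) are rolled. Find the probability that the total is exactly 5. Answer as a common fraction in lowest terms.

3/32

There are 4^3 = 64 equally likely outcomes.
The number of ordered 3-tuples from {1,…,4} summing to 5 is 6.
P(sum = 5) = 6/64 = 3/32.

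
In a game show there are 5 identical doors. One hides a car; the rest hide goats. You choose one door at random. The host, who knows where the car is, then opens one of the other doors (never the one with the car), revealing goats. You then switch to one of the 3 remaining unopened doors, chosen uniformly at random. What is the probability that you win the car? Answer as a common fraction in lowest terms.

4/15

Your original door holds the car with probability 1/5, so the other 4 collectively hold it with probability 4/5.
The host can always find an empty door to open, so this doesn't change that 4/5; it is now spread over the 3 remaining unopened doors.
P(win by switching) = (4/5) · (1/3) = 4/15.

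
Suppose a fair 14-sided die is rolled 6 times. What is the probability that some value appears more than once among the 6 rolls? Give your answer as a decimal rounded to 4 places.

P(all 6 different) = 14/14 · 13/14 · ··· · 9/14 ≈ 0.2872.
P(at least two equal) = 1 − 0.2872 = 0.7128.

0.7128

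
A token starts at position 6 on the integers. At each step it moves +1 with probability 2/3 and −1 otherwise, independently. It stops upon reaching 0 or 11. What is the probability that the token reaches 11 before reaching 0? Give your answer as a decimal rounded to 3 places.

Let r = q/p = (1/3)/(2/3) = 1/2. The recurrence P(i) = p·P(i+1) + q·P(i−1) with P(0)=0, P(11)=1 gives P(i) = (1 − r^i)/(1 − r^11).
P(6) = (1 − (1/2)^6) / (1 − (1/2)^11) = 2016/2047 ≈ 0.985.

0.985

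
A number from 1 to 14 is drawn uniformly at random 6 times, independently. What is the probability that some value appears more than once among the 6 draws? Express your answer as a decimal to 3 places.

0.713

P(all 6 different) = 14/14 · 13/14 · ··· · 9/14 ≈ 0.287.
P(at least two equal) = 1 − 0.287 = 0.713.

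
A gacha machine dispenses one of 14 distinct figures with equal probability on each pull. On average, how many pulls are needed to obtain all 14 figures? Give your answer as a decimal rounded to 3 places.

45.522

After i distinct types are collected, each trial gives a new one with probability (14−i)/14, so the expected wait for the next new type is 14/(14−i).
E = 14/14 + 14/13 + 14/12 + 14/11 + 14/10 + 14/9 + 14/8 + 14/7 + 14/6 + 14/5 + 14/4 + 14/3 + 14/2 + 14/1 = 1171733/25740 ≈ 45.522.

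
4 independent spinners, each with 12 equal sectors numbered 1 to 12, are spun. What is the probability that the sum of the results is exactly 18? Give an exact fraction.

There are 12^4 = 20736 equally likely outcomes.
The number of ordered 4-tuples from {1,…,12} summing to 18 is 640.
P(sum = 18) = 640/20736 = 5/162.

5/162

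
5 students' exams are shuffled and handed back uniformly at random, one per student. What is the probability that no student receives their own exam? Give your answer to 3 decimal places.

This is the derangement probability: permutations of 5 with no fixed point.
D(5) = 5! · (1 − 1/1! + 1/2! − ··· + (−1)^5/5!) = 44.
P = 44/120 = 11/30 ≈ 0.367.

0.367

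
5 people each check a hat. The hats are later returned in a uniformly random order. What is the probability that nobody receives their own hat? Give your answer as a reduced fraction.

11/30

This is the derangement probability: permutations of 5 with no fixed point.
D(5) = 5! · (1 − 1/1! + 1/2! − ··· + (−1)^5/5!) = 44.
P = 44/120 = 11/30.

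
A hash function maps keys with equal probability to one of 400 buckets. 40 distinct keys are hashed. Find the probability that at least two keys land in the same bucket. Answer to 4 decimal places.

It's easier to compute the probability that all 40 are distinct.
P(all distinct) = 400/400 · 399/400 · ··· · 361/400 ≈ 0.1330.
So the probability of at least one match is 1 − 0.1330 = 0.8670.

0.8670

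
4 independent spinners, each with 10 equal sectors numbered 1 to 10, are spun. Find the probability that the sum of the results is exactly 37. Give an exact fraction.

There are 10^4 = 10000 equally likely outcomes.
The number of ordered 4-tuples from {1,…,10} summing to 37 is 20.
P(sum = 37) = 20/10000 = 1/500.

1/500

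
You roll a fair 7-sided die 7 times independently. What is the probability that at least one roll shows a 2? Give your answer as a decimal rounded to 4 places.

0.6601

P(no roll shows a 2) = (6/7)^7 ≈ 0.3399.
P(at least one) = 1 − 0.3399 = 0.6601.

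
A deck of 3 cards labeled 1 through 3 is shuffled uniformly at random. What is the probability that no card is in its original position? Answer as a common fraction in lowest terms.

1/3

This is the derangement probability: permutations of 3 with no fixed point.
D(3) = 3! · (1 − 1/1! + 1/2! − ··· + (−1)^3/3!) = 2.
P = 2/6 = 1/3.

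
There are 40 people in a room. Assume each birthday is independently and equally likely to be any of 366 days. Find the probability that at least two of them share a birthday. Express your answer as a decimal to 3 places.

0.891

It's easier to compute the probability that all 40 are distinct.
P(all distinct) = 366/366 · 365/366 · ··· · 327/366 ≈ 0.109.
So the probability of at least one match is 1 − 0.109 = 0.891.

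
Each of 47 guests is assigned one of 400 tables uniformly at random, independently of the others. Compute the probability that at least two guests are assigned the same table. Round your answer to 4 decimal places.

It's easier to compute the probability that all 47 are distinct.
P(all distinct) = 400/400 · 399/400 · ··· · 354/400 ≈ 0.0600.
So the probability of at least one match is 1 − 0.0600 = 0.9400.

0.9400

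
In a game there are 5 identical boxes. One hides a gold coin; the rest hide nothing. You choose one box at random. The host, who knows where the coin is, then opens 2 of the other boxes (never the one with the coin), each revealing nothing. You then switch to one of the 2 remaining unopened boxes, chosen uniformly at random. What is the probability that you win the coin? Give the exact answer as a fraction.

2/5

Your original box holds the coin with probability 1/5, so the other 4 collectively hold it with probability 4/5.
The host can always find 2 empty boxes to open, so the reveals don't change that 4/5; it is now spread over the 2 remaining unopened boxes.
P(win by switching) = (4/5) · (1/2) = 2/5.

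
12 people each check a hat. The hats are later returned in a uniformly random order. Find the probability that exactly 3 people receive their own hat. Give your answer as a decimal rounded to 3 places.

Choose which 3 of the 12 are fixed: C(12,3) = 220 ways.
The remaining 9 must have no fixed point: D(9) = 133496.
P = 220·133496/479001600 = 16687/272160 ≈ 0.061.

0.061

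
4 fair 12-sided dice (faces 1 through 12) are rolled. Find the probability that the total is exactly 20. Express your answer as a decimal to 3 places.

There are 12^4 = 20736 equally likely outcomes.
The number of ordered 4-tuples from {1,…,12} summing to 20 is 829.
P(sum = 20) = 829/20736 ≈ 0.040.

0.040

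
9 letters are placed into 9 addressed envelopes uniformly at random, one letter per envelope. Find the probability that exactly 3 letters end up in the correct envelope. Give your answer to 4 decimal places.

0.0613

Choose which 3 of the 9 are fixed: C(9,3) = 84 ways.
The remaining 6 must have no fixed point: D(6) = 265.
P = 84·265/362880 = 53/864 ≈ 0.0613.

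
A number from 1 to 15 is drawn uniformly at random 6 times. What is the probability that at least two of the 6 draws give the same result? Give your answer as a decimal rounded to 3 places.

P(all 6 different) = 15/15 · 14/15 · ··· · 10/15 ≈ 0.316.
P(at least two equal) = 1 − 0.316 = 0.684.

0.684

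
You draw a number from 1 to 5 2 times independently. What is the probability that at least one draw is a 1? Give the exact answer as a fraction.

9/25

P(no draw is a 1) = (4/5)^2 = 16/25.
P(at least one) = 1 − 16/25 = 9/25.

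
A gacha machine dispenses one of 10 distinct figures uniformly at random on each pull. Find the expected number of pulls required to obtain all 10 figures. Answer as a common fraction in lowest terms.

7381/252

After i distinct types are collected, each trial gives a new one with probability (10−i)/10, so the expected wait for the next new type is 10/(10−i).
E = 10/10 + 10/9 + 10/8 + 10/7 + 10/6 + 10/5 + 10/4 + 10/3 + 10/2 + 10/1 = 7381/252.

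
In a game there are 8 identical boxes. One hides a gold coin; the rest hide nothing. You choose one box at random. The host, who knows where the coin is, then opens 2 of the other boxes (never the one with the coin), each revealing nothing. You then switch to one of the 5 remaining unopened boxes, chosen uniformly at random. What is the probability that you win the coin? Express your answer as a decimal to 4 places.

Your original box holds the coin with probability 1/8, so the other 7 collectively hold it with probability 7/8.
The host can always find 2 empty boxes to open, so the reveals don't change that 7/8; it is now spread over the 5 remaining unopened boxes.
P(win by switching) = (7/8) · (1/5) = 7/40 ≈ 0.1750.

0.1750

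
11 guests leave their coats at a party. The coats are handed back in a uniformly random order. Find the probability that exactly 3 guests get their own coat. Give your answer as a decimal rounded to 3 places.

0.061

Choose which 3 of the 11 are fixed: C(11,3) = 165 ways.
The remaining 8 must have no fixed point: D(8) = 14833.
P = 165·14833/39916800 = 2119/34560 ≈ 0.061.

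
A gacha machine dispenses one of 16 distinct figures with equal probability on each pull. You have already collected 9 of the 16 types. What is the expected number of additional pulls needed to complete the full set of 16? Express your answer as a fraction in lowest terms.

Starting from 9 distinct types, each trial gives a new one with probability (16−i)/16 when i types are held, so the wait for the next new type is 16/(16−i).
E = 16/7 + 16/6 + 16/5 + 16/4 + 16/3 + 16/2 + 16/1 = 1452/35.

1452/35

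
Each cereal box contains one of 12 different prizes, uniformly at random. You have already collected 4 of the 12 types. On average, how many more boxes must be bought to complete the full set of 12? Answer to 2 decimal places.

32.61

Starting from 4 distinct types, each trial gives a new one with probability (12−i)/12 when i types are held, so the wait for the next new type is 12/(12−i).
E = 12/8 + 12/7 + 12/6 + 12/5 + 12/4 + 12/3 + 12/2 + 12/1 = 2283/70 ≈ 32.61.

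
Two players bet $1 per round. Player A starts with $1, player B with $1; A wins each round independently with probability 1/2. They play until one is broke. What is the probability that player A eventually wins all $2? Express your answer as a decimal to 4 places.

With a fair step, P(i) = ½P(i−1) + ½P(i+1) with P(0)=0, P(2)=1 has the linear solution P(i) = i/2.
P(1) = 1/2 ≈ 0.5000.

0.5000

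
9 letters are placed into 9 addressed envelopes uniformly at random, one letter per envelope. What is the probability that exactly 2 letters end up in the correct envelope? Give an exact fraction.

103/560

Choose which 2 of the 9 are fixed: C(9,2) = 36 ways.
The remaining 7 must have no fixed point: D(7) = 1854.
P = 36·1854/362880 = 103/560.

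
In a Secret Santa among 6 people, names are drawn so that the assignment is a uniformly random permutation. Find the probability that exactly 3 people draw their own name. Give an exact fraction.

1/18

Choose which 3 of the 6 are fixed: C(6,3) = 20 ways.
The remaining 3 must have no fixed point: D(3) = 2.
P = 20·2/720 = 1/18.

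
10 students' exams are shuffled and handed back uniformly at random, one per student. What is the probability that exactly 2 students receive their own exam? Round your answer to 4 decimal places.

0.1839

Choose which 2 of the 10 are fixed: C(10,2) = 45 ways.
The remaining 8 must have no fixed point: D(8) = 14833.
P = 45·14833/3628800 = 2119/11520 ≈ 0.1839.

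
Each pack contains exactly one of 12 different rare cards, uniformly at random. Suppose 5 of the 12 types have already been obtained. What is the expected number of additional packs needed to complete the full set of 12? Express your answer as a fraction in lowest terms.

1089/35

Starting from 5 distinct types, each trial gives a new one with probability (12−i)/12 when i types are held, so the wait for the next new type is 12/(12−i).
E = 12/7 + 12/6 + 12/5 + 12/4 + 12/3 + 12/2 + 12/1 = 1089/35.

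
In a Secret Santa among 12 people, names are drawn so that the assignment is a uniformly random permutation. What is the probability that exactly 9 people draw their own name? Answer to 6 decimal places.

Choose which 9 of the 12 are fixed: C(12,9) = 220 ways.
The remaining 3 must have no fixed point: D(3) = 2.
P = 220·2/479001600 = 1/1088640 ≈ 0.000001.

0.000001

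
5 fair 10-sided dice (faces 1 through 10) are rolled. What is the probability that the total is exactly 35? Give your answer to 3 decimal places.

There are 10^5 = 100000 equally likely outcomes.
The number of ordered 5-tuples from {1,…,10} summing to 35 is 3246.
P(sum = 35) = 3246/100000 = 1623/50000 ≈ 0.032.

0.032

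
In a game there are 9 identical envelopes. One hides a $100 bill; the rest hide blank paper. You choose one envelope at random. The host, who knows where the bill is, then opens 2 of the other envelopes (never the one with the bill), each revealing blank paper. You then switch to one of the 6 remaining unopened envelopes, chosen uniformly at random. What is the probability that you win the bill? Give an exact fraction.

4/27

Your original envelope holds the bill with probability 1/9, so the other 8 collectively hold it with probability 8/9.
The host can always find 2 empty envelopes to open, so the reveals don't change that 8/9; it is now spread over the 6 remaining unopened envelopes.
P(win by switching) = (8/9) · (1/6) = 4/27.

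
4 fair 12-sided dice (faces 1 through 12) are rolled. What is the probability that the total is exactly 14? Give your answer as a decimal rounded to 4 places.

0.0138

There are 12^4 = 20736 equally likely outcomes.
The number of ordered 4-tuples from {1,…,12} summing to 14 is 286.
P(sum = 14) = 286/20736 = 143/10368 ≈ 0.0138.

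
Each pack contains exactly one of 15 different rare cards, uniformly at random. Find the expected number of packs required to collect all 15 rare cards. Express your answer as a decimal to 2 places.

After i distinct types are collected, each trial gives a new one with probability (15−i)/15, so the expected wait for the next new type is 15/(15−i).
E = 15/15 + 15/14 + 15/13 + 15/12 + 15/11 + 15/10 + 15/9 + 15/8 + 15/7 + 15/6 + 15/5 + 15/4 + 15/3 + 15/2 + 15/1 = 1195757/24024 ≈ 49.77.

49.77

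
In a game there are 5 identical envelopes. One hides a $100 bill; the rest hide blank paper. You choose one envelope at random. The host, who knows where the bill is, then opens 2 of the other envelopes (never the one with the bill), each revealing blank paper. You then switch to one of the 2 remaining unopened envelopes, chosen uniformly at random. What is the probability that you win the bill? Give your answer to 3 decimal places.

Your original envelope holds the bill with probability 1/5, so the other 4 collectively hold it with probability 4/5.
The host can always find 2 empty envelopes to open, so the reveals don't change that 4/5; it is now spread over the 2 remaining unopened envelopes.
P(win by switching) = (4/5) · (1/2) = 2/5 ≈ 0.400.

0.400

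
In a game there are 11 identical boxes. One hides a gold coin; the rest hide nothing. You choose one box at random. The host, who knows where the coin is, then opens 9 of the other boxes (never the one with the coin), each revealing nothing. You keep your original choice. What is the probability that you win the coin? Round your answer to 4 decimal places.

0.0909

The host can always open 9 empty boxes regardless of your choice, so the reveals give no information about your original box.
P(win by staying) = 1/11 ≈ 0.0909.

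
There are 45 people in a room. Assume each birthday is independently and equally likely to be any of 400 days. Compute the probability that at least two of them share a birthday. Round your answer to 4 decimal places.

0.9236

It's easier to compute the probability that all 45 are distinct.
P(all distinct) = 400/400 · 399/400 · ··· · 356/400 ≈ 0.0764.
So the probability of at least one match is 1 − 0.0764 = 0.9236.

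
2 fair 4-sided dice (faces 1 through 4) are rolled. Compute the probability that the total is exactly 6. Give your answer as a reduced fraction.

There are 4^2 = 16 equally likely outcomes.
The number of ordered 2-tuples from {1,…,4} summing to 6 is 3.
P(sum = 6) = 3/16.

3/16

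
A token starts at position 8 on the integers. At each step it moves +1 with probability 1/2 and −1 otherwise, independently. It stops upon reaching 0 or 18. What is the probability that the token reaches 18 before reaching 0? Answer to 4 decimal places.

With a fair step, P(i) = ½P(i−1) + ½P(i+1) with P(0)=0, P(18)=1 has the linear solution P(i) = i/18.
P(8) = 8/18 = 4/9 ≈ 0.4444.

0.4444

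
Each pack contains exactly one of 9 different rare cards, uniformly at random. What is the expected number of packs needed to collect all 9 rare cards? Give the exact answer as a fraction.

7129/280

After i distinct types are collected, each trial gives a new one with probability (9−i)/9, so the expected wait for the next new type is 9/(9−i).
E = 9/9 + 9/8 + 9/7 + 9/6 + 9/5 + 9/4 + 9/3 + 9/2 + 9/1 = 7129/280.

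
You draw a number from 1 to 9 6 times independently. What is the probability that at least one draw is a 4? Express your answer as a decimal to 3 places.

P(no draw is a 4) = (8/9)^6 ≈ 0.493.
P(at least one) = 1 − 0.493 = 0.507.

0.507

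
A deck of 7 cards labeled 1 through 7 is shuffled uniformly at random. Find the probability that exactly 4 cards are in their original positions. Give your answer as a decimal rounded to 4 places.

Choose which 4 of the 7 are fixed: C(7,4) = 35 ways.
The remaining 3 must have no fixed point: D(3) = 2.
P = 35·2/5040 = 1/72 ≈ 0.0139.

0.0139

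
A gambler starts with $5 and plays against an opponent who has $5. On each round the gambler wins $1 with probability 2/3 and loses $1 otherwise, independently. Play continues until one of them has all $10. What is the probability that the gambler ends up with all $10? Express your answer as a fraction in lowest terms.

32/33

Let r = q/p = (1/3)/(2/3) = 1/2. The recurrence P(i) = p·P(i+1) + q·P(i−1) with P(0)=0, P(10)=1 gives P(i) = (1 − r^i)/(1 − r^10).
P(5) = (1 − (1/2)^5) / (1 − (1/2)^10) = 32/33.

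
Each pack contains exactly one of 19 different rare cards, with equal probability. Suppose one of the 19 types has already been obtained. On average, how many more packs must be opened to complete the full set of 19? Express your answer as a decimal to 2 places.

66.41

Starting from 1 distinct type, each trial gives a new one with probability (19−i)/19 when i types are held, so the wait for the next new type is 19/(19−i).
E = 19/18 + 19/17 + 19/16 + 19/15 + 19/14 + 19/13 + 19/12 + 19/11 + 19/10 + 19/9 + 19/8 + 19/7 + 19/6 + 19/5 + 19/4 + 19/3 + 19/2 + 19/1 = 271211719/4084080 ≈ 66.41.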